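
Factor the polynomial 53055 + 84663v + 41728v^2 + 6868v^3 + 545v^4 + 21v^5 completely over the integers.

(3v + 5)(7v + 9)(v + 9)(v^2 + 14v + 131)

By the rational root theorem, v = −9 is a root, so (v + 9) divides it; the quotient is 21v^4 + 356v^3 + 3664v^2 + 8752v + 5895.
Then v = −5/3 is a root, so (3v + 5) divides it; the quotient is 7v^3 + 107v^2 + 1043v + 1179.
Next, v = −9/7 is a root, so (7v + 9) divides it; the quotient is v^2 + 14v + 131.
The quadratic v^2 + 14v + 131 has discriminant −328 < 0 and is irreducible over ℤ.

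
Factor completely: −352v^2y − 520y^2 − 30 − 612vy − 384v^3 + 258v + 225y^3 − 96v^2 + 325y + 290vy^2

−(6v − 5y + 6)(8v + 5y − 5)(8v + 9y − 1)

Group: 6v(−64v^2 − 112vy + 48v − 45y^2 + 50y − 5) + (−5y + 6)(−64v^2 − 112vy + 48v − 45y^2 + 50y − 5); both groups contain (−64v^2 − 112vy + 48v − 45y^2 + 50y − 5), so (6v − 5y + 6) is a factor with cofactor −64v^2 − 112vy + 48v − 45y^2 + 50y − 5.
The cofactor groups again: −64v^2 − 112vy + 48v − 45y^2 + 50y − 5 = −8v(8v + 5y − 5) + (−9y + 1)(8v + 5y − 5); both groups contain (8v + 5y − 5), giving −(8v + 9y − 1)(8v + 5y − 5).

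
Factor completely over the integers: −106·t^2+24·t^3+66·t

2·t·(3·t−11)·(4·t−3)

Pull out the common factor 2·t, then factor the remaining trinomial.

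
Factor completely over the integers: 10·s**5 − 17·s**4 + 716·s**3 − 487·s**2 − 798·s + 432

(2·s − 1)·(5·s − 6)·(s + 1)·(s**2 − s + 72)

Testing divisors of the constant over divisors of the leading coefficient, s = 6/5 is a root, giving the factor (5·s − 6) and quotient 2·s**4 − s**3 + 142·s**2 + 73·s − 72.
Next, s = −1 is a root, so (s + 1) is a factor; dividing leaves 2·s**3 − 3·s**2 + 145·s − 72.
Next, s = 1/2 is a root, so (2·s − 1) divides it; the quotient is s**2 − s + 72.
The quadratic s**2 − s + 72 has discriminant −287 < 0 and is irreducible over ℤ.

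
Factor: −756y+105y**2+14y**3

7y(2y−9)(y+12)

Pull out the common factor 7y, then factor the remaining trinomial.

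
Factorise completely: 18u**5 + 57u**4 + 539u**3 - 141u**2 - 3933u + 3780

(3u - 5)(6u - 7)(u + 3)(u**2 + 3u + 36)

By the rational root theorem, u = 5/3 is a root, giving the factor (3u - 5) and quotient 6u**4 + 29u**3 + 228u**2 + 333u - 756.
Next, u = -3 is a root, giving the factor (u + 3) and quotient 6u**3 + 11u**2 + 195u - 252.
Continuing, u = 7/6 is a root, giving the factor (6u - 7) and quotient u**2 + 3u + 36.
The quadratic u**2 + 3u + 36 has discriminant -135 < 0 and is irreducible over ℤ.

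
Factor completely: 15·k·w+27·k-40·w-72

(3·k-8)·(5·w+9)

Group as (15·k·w+27·k) + (-40·w-72) = 3·k·(5·w+9) - 8·(5·w+9).
Both groups share the factor (5·w+9).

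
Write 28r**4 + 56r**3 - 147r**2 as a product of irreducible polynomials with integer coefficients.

Pull out the common factor 7r**2, then factor the remaining trinomial.

7r**2(2r + 7)(2r - 3)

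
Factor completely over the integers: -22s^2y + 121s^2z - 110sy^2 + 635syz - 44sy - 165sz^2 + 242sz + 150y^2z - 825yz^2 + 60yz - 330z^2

Group: 11s(-2sy + 11sz - 10y^2 + 55yz - 4y + 22z) - 15z(-2sy + 11sz - 10y^2 + 55yz - 4y + 22z); both groups contain (-2sy + 11sz - 10y^2 + 55yz - 4y + 22z), so (11s - 15z) is a factor with cofactor -2sy + 11sz - 10y^2 + 55yz - 4y + 22z.
The cofactor groups again: -2sy + 11sz - 10y^2 + 55yz - 4y + 22z = -s(2y - 11z) + (-5y - 2)(2y - 11z); both groups contain (2y - 11z), giving -(s + 5y + 2)(2y - 11z).

-(11s - 15z)(2y - 11z)(s + 5y + 2)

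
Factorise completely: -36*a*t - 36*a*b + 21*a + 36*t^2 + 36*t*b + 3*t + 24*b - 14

Group: -3*a*(12*t + 12*b - 7) + (3*t + 2)*(12*t + 12*b - 7); both groups contain (12*t + 12*b - 7).

-(12*t + 12*b - 7)*(3*a - 3*t - 2)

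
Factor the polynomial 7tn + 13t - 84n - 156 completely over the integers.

(7n + 13)(t - 12)

Group as (7tn + 13t) + (-84n - 156) = t(7n + 13) - 12(7n + 13).
Both groups share the factor (7n + 13).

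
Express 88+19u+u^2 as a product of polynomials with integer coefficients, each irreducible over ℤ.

(u+11)(u+8)

Two integers with product 88 and sum 19 are 8 and 11.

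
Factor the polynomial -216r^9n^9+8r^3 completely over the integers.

Every term has a factor of 8r^3; factoring it out leaves -27r^6n^9+1.
Recognize a difference of cubes with the parts 1 and 3r^2n^3.

-8r^3(3r^2n^3-1)(9r^4n^6+3r^2n^3+1)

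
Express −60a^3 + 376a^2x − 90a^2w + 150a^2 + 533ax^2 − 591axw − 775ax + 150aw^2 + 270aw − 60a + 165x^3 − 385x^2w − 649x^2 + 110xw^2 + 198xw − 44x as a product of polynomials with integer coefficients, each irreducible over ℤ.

−(15a + 11x)(2a − 15x + 5w − 1)(2a + x − 2w − 4)

Group: 15a(−4a^2 + 28ax − 6aw + 10a + 15x^2 − 35xw − 59x + 10w^2 + 18w − 4) + 11x(−4a^2 + 28ax − 6aw + 10a + 15x^2 − 35xw − 59x + 10w^2 + 18w − 4); both groups contain (−4a^2 + 28ax − 6aw + 10a + 15x^2 − 35xw − 59x + 10w^2 + 18w − 4), so (15a + 11x) is a factor with cofactor −4a^2 + 28ax − 6aw + 10a + 15x^2 − 35xw − 59x + 10w^2 + 18w − 4.
The cofactor groups again: −4a^2 + 28ax − 6aw + 10a + 15x^2 − 35xw − 59x + 10w^2 + 18w − 4 = −2a(2a + x − 2w − 4) + (15x − 5w + 1)(2a + x − 2w − 4); both groups contain (2a + x − 2w − 4), giving −(2a − 15x + 5w − 1)(2a + x − 2w − 4).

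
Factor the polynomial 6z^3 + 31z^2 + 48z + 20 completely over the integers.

Testing divisors of the constant over divisors of the leading coefficient, z = −5/2 is a root, giving the factor (2z + 5) and quotient 3z^2 + 8z + 4.
The remaining quadratic factors as (z + 2)(3z + 2).

(2z + 5)(3z + 2)(z + 2)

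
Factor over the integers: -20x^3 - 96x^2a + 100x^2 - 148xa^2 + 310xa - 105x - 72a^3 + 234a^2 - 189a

-(2x + 2a - 3)(2x + 4a - 7)(5x + 9a)

Group: 5x(-4x^2 - 12xa + 20x - 8a^2 + 26a - 21) + 9a(-4x^2 - 12xa + 20x - 8a^2 + 26a - 21); both groups contain (-4x^2 - 12xa + 20x - 8a^2 + 26a - 21), so (5x + 9a) is a factor with cofactor -4x^2 - 12xa + 20x - 8a^2 + 26a - 21.
The cofactor groups again: -4x^2 - 12xa + 20x - 8a^2 + 26a - 21 = -2x(2x + 2a - 3) + (-4a + 7)(2x + 2a - 3); both groups contain (2x + 2a - 3), giving -(2x + 4a - 7)(2x + 2a - 3).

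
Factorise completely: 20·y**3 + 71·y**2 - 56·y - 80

(4·y - 5)·(5·y + 4)·(y + 4)

Trying the rational-root candidates, y = 5/4 is a root, giving the factor (4·y - 5) and quotient 5·y**2 + 24·y + 16.
The remaining quadratic factors as (5·y + 4)(y + 4).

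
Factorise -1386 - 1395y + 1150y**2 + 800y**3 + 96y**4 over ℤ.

(4y + 11)(4y + 3)(6y - 7)(y + 6)

Trying the rational-root candidates, y = 7/6 is a root, so (6y - 7) divides it; the quotient is 16y**3 + 152y**2 + 369y + 198.
Then y = -11/4 is a root, so (4y + 11) divides it; the quotient is 4y**2 + 27y + 18.
The remaining quadratic factors as (4y + 3)(y + 6).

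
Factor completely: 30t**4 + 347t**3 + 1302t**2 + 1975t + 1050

Testing divisors of the constant over divisors of the leading coefficient, t = -7/5 is a root, so (5t + 7) is a factor; dividing leaves 6t**3 + 61t**2 + 175t + 150.
Then t = -6 is a root, giving the factor (t + 6) and quotient 6t**2 + 25t + 25.
The remaining quadratic factors as (2t + 5)(3t + 5).

(2t + 5)(3t + 5)(5t + 7)(t + 6)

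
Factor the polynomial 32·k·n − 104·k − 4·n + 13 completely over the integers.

(4·n − 13)·(8·k − 1)

Group as (32·k·n − 104·k) + (−4·n + 13) = 8·k·(4·n − 13) − (4·n − 13).
Both groups share the factor (4·n − 13).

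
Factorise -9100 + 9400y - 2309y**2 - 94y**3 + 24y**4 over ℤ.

(4y - 7)(6y - 13)(y + 10)(y - 10)

Testing divisors of the constant over divisors of the leading coefficient, y = -10 is a root, so (y + 10) divides it; the quotient is 24y**3 - 334y**2 + 1031y - 910.
Next, y = 13/6 is a root, giving the factor (6y - 13) and quotient 4y**2 - 47y + 70.
The remaining quadratic factors as (4y - 7)(y - 10).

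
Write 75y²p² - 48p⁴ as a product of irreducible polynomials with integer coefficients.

3p²(5y - 4p)(5y + 4p)

Factor out 3p², leaving 25y² - 16p², which is a difference of two squares.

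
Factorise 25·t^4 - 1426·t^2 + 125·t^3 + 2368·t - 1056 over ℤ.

Trying the rational-root candidates, t = 6/5 is a root, giving the factor (5·t - 6) and quotient 5·t^3 + 31·t^2 - 248·t + 176.
Continuing, t = -11 is a root, so (t + 11) divides it; the quotient is 5·t^2 - 24·t + 16.
The remaining quadratic factors as (t - 4)(5·t - 4).

(5·t - 4)·(5·t - 6)·(t + 11)·(t - 4)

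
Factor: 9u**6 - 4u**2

Pull out the common factor u**2, leaving 9u**4 - 4.
Recognize a difference of squares with the parts 3u**2 and 2.

u**2(3u**2 + 2)(3u**2 - 2)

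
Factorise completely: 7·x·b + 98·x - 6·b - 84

(7·x - 6)·(b + 14)

Group as (7·x·b + 98·x) + (-6·b - 84) = 7·x·(b + 14) - 6·(b + 14).
Both groups share the factor (b + 14).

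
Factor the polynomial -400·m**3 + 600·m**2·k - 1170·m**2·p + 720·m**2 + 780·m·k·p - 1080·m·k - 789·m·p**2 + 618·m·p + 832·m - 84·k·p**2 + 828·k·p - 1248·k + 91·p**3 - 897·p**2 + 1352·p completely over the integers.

Group: 5·m·(-80·m**2 + 120·m·k - 122·m·p - 64·m - 12·k·p + 96·k + 13·p**2 - 104·p) + (7·p - 13)·(-80·m**2 + 120·m·k - 122·m·p - 64·m - 12·k·p + 96·k + 13·p**2 - 104·p); both groups contain (-80·m**2 + 120·m·k - 122·m·p - 64·m - 12·k·p + 96·k + 13·p**2 - 104·p), so (5·m + 7·p - 13) is a factor with cofactor -80·m**2 + 120·m·k - 122·m·p - 64·m - 12·k·p + 96·k + 13·p**2 - 104·p.
The cofactor groups again: -80·m**2 + 120·m·k - 122·m·p - 64·m - 12·k·p + 96·k + 13·p**2 - 104·p = -10·m·(8·m - 12·k + 13·p) + (p - 8)·(8·m - 12·k + 13·p); both groups contain (8·m - 12·k + 13·p), giving -(10·m - p + 8)·(8·m - 12·k + 13·p).

-(8·m - 12·k + 13·p)·(10·m - p + 8)·(5·m + 7·p - 13)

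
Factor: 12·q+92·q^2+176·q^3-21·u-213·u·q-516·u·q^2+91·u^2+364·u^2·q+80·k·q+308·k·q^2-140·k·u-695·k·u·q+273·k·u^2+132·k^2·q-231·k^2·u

Group: 7·u·(-33·k^2+39·k·u-77·k·q-20·k+52·u·q+13·u-44·q^2-23·q-3) - 4·q·(-33·k^2+39·k·u-77·k·q-20·k+52·u·q+13·u-44·q^2-23·q-3); both groups contain (-33·k^2+39·k·u-77·k·q-20·k+52·u·q+13·u-44·q^2-23·q-3), so (7·u-4·q) is a factor with cofactor -33·k^2+39·k·u-77·k·q-20·k+52·u·q+13·u-44·q^2-23·q-3.
The cofactor groups again: -33·k^2+39·k·u-77·k·q-20·k+52·u·q+13·u-44·q^2-23·q-3 = -11·k·(3·k+4·q+1) + (13·u-11·q-3)·(3·k+4·q+1); both groups contain (3·k+4·q+1), giving -(11·k-13·u+11·q+3)·(3·k+4·q+1).

-(7·u-4·q)·(11·k-13·u+11·q+3)·(3·k+4·q+1)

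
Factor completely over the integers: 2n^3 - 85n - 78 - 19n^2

(2n + 3)(n + 2)(n - 13)

Testing divisors of the constant over divisors of the leading coefficient, n = -2 is a root, so (n + 2) divides it; the quotient is 2n^2 - 23n - 39.
The remaining quadratic factors as (n - 13)(2n + 3).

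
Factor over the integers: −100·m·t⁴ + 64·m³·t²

4·m·t²·(4·m + 5·t)·(4·m − 5·t)

Every term has a factor of 4·m·t². Then 16·m² − 25·t² = (4·m)² − (5·t)².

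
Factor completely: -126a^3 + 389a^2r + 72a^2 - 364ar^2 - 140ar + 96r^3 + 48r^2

-(2a - 3r)(7a - 8r - 4)(9a - 4r)

Group: 7a(-18a^2 + 35ar - 12r^2) + (-8r - 4)(-18a^2 + 35ar - 12r^2); both groups contain (-18a^2 + 35ar - 12r^2), so (7a - 8r - 4) is a factor with cofactor -18a^2 + 35ar - 12r^2.
The cofactor groups again: -18a^2 + 35ar - 12r^2 = -9a(2a - 3r) + 4r(2a - 3r); both groups contain (2a - 3r), giving -(9a - 4r)(2a - 3r).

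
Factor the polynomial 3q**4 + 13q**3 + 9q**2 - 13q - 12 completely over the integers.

Testing divisors of the constant over divisors of the leading coefficient, q = -1 is a root, so (q + 1) divides it; the quotient is 3q**3 + 10q**2 - q - 12.
Continuing, q = -3 is a root, giving the factor (q + 3) and quotient 3q**2 + q - 4.
The remaining quadratic factors as (q - 1)(3q + 4).

(3q + 4)(q + 1)(q + 3)(q - 1)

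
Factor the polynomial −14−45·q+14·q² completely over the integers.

Need a pair with product 14·(−14) = −196 and sum −45: that's −49 and 4.
Split the middle term: 14·q²−49·q + 4·q−14 = 7·q·(2·q−7) + 2·(2·q−7).

(2·q−7)·(7·q+2)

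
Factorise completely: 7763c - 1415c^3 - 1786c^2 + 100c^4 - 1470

(4c - 7)(5c + 14)(5c - 1)(c - 15)

Testing divisors of the constant over divisors of the leading coefficient, c = -14/5 is a root, so (5c + 14) divides it; the quotient is 20c^3 - 339c^2 + 592c - 105.
Then c = 7/4 is a root, so (4c - 7) is a factor; dividing leaves 5c^2 - 76c + 15.
The remaining quadratic factors as (c - 15)(5c - 1).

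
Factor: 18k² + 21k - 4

(3k + 4)(6k - 1)

Need a pair with product 18·(-4) = -72 and sum 21: that's -3 and 24.
Split the middle term: 18k² - 3k + 24k - 4 = 3k(6k - 1) + 4(6k - 1).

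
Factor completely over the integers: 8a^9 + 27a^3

a^3(2a^2 + 3)(4a^4 − 6a^2 + 9)

Factor out a^3 first: what remains is 8a^6 + 27.
Recognize a sum of cubes with the parts 3 and 2a^2.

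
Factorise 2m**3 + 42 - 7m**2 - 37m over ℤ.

Testing divisors of the constant over divisors of the leading coefficient, m = 1 is a root, giving the factor (m - 1) and quotient 2m**2 - 5m - 42.
The remaining quadratic factors as (m - 6)(2m + 7).

(2m + 7)(m - 1)(m - 6)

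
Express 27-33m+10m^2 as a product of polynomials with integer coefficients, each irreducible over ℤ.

Need a pair with product 10·27 = 270 and sum -33: that's -15 and -18.
Split the middle term: 10m^2-15m - 18m+27 = 5m(2m-3) - 9(2m-3).

(2m-3)(5m-9)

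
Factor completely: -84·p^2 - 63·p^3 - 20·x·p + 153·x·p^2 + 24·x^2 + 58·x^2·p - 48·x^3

Group: 3·x·(-16·x^2 - 18·x·p + 8·x + 9·p^2 + 12·p) - 7·p·(-16·x^2 - 18·x·p + 8·x + 9·p^2 + 12·p); both groups contain (-16·x^2 - 18·x·p + 8·x + 9·p^2 + 12·p), so (3·x - 7·p) is a factor with cofactor -16·x^2 - 18·x·p + 8·x + 9·p^2 + 12·p.
The cofactor groups again: -16·x^2 - 18·x·p + 8·x + 9·p^2 + 12·p = -2·x·(8·x - 3·p - 4) - 3·p·(8·x - 3·p - 4); both groups contain (8·x - 3·p - 4), giving -(2·x + 3·p)·(8·x - 3·p - 4).

-(8·x - 3·p - 4)·(3·x - 7·p)·(2·x + 3·p)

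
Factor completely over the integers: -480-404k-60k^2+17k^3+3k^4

Testing divisors of the constant over divisors of the leading coefficient, k = -6 is a root, giving the factor (k+6) and quotient 3k^3-k^2-54k-80.
Then k = 5 is a root, so (k-5) is a factor; dividing leaves 3k^2+14k+16.
The remaining quadratic factors as (3k+8)(k+2).

(3k+8)(k+2)(k+6)(k-5)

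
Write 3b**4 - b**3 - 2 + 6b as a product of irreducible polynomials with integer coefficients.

(3b - 1)(b**3 + 2)

Group as (3b**4 + 6b) + (-b**3 - 2) = 3b(b**3 + 2) - (b**3 + 2).
Both groups share the factor (b**3 + 2).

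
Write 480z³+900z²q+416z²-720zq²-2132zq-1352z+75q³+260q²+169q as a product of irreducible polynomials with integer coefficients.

Group: 8z(60z²+120zq+52z-75q²-260q-169) - q(60z²+120zq+52z-75q²-260q-169); both groups contain (60z²+120zq+52z-75q²-260q-169), so (8z-q) is a factor with cofactor 60z²+120zq+52z-75q²-260q-169.
The cofactor groups again: 60z²+120zq+52z-75q²-260q-169 = 10z(6z+15q+13) + (-5q-13)(6z+15q+13); both groups contain (6z+15q+13), giving (10z-5q-13)(6z+15q+13).

(10z-5q-13)(8z-q)(6z+15q+13)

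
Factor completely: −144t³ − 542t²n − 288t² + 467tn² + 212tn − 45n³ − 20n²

−(8t − 5n)(9t − n)(2t + 9n + 4)

Group: 9t(−16t² − 62tn − 32t + 45n² + 20n) − n(−16t² − 62tn − 32t + 45n² + 20n); both groups contain (−16t² − 62tn − 32t + 45n² + 20n), so (9t − n) is a factor with cofactor −16t² − 62tn − 32t + 45n² + 20n.
The cofactor groups again: −16t² − 62tn − 32t + 45n² + 20n = −2t(8t − 5n) + (−9n − 4)(8t − 5n); both groups contain (8t − 5n), giving −(2t + 9n + 4)(8t − 5n).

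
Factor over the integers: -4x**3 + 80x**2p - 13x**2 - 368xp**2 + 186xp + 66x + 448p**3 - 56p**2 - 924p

-(x - 14p)(x - 4p + 6)(4x - 8p - 11)

Group: 4x(-x**2 + 18xp - 6x - 56p**2 + 84p) + (-8p - 11)(-x**2 + 18xp - 6x - 56p**2 + 84p); both groups contain (-x**2 + 18xp - 6x - 56p**2 + 84p), so (4x - 8p - 11) is a factor with cofactor -x**2 + 18xp - 6x - 56p**2 + 84p.
The cofactor groups again: -x**2 + 18xp - 6x - 56p**2 + 84p = -x(x - 4p + 6) + 14p(x - 4p + 6); both groups contain (x - 4p + 6), giving -(x - 14p)(x - 4p + 6).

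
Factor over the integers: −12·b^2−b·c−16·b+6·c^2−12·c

−(3·b−2·c+4)·(4·b+3·c)

Group: −3·b·(4·b+3·c) + (2·c−4)·(4·b+3·c); both groups contain (4·b+3·c).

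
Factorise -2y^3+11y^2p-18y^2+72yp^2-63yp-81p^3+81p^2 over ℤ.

-(y-9p+9)(y-p)(2y+9p)

Group: y(-2y^2-7yp+9p^2) + (-9p+9)(-2y^2-7yp+9p^2); both groups contain (-2y^2-7yp+9p^2), so (y-9p+9) is a factor with cofactor -2y^2-7yp+9p^2.
The cofactor groups again: -2y^2-7yp+9p^2 = -y(2y+9p) + p(2y+9p); both groups contain (2y+9p), giving -(y-p)(2y+9p).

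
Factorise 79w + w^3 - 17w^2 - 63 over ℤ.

(w - 1)(w - 7)(w - 9)

Among the possible rational roots, w = 9 is a root, so (w - 9) is a factor; dividing leaves w^2 - 8w + 7.
The remaining quadratic factors as (w - 7)(w - 1).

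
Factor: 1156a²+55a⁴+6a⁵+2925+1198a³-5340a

Among the possible rational roots, a = 5/6 is a root, so (6a-5) is a factor; dividing leaves a⁴+10a³+208a²+366a-585.
Then a = 1 is a root, giving the factor (a-1) and quotient a³+11a²+219a+585.
Then a = -3 is a root, so (a+3) divides it; the quotient is a²+8a+195.
The quadratic a²+8a+195 has discriminant -716 < 0 and is irreducible over ℤ.

(6a-5)(a+3)(a-1)(a²+8a+195)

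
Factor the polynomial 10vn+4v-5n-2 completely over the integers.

Group as (10vn+4v) + (-5n-2) = 2v(5n+2) - (5n+2).
Both groups share the factor (5n+2).

(2v-1)(5n+2)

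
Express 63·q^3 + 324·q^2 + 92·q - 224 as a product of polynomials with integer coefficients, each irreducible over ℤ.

(3·q + 14)·(3·q - 2)·(7·q + 8)

Testing divisors of the constant over divisors of the leading coefficient, q = -8/7 is a root, so (7·q + 8) divides it; the quotient is 9·q^2 + 36·q - 28.
The remaining quadratic factors as (3·q - 2)(3·q + 14).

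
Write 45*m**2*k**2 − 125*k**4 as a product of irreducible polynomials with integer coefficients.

Pull out the common factor 5*k**2; 9*m**2 − 25*k**2 is a difference of squares.

5*k**2*(3*m − 5*k)*(3*m + 5*k)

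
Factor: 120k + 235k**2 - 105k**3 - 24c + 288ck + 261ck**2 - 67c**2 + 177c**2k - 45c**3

-(5c + 7k + 3)(9c - 3k + 8)(c - 5k)

Group: c(-45c**2 - 48ck - 67c + 21k**2 - 47k - 24) - 5k(-45c**2 - 48ck - 67c + 21k**2 - 47k - 24); both groups contain (-45c**2 - 48ck - 67c + 21k**2 - 47k - 24), so (c - 5k) is a factor with cofactor -45c**2 - 48ck - 67c + 21k**2 - 47k - 24.
The cofactor groups again: -45c**2 - 48ck - 67c + 21k**2 - 47k - 24 = -9c(5c + 7k + 3) + (3k - 8)(5c + 7k + 3); both groups contain (5c + 7k + 3), giving -(9c - 3k + 8)(5c + 7k + 3).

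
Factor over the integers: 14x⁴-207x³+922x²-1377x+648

Trying the rational-root candidates, x = 8 is a root, so (x-8) divides it; the quotient is 14x³-95x²+162x-81.
Next, x = 1 is a root, giving the factor (x-1) and quotient 14x²-81x+81.
The remaining quadratic factors as (7x-9)(2x-9).

(2x-9)(7x-9)(x-1)(x-8)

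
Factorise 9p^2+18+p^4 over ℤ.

(p^2+3)(p^2+6)

Substitute u = p^2 to get a quadratic in u, then factor.
p^2+3 is irreducible over ℤ (always positive, so no real roots).
p^2+6 is irreducible over ℤ (always positive, so no real roots).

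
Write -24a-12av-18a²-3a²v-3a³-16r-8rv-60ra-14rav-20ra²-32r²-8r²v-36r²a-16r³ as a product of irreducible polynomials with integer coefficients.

-(2r+3a)(2r+a+v+2)(4r+a+4)

Group: 2r(-8r²-6ra-4rv-16r-a²-av-6a-4v-8) + 3a(-8r²-6ra-4rv-16r-a²-av-6a-4v-8); both groups contain (-8r²-6ra-4rv-16r-a²-av-6a-4v-8), so (2r+3a) is a factor with cofactor -8r²-6ra-4rv-16r-a²-av-6a-4v-8.
The cofactor groups again: -8r²-6ra-4rv-16r-a²-av-6a-4v-8 = -2r(4r+a+4) + (-a-v-2)(4r+a+4); both groups contain (4r+a+4), giving -(2r+a+v+2)(4r+a+4).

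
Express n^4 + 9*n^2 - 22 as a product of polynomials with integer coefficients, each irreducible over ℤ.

Substitute u = n^2 to get a quadratic in u, then factor.
n^2 - 2 is irreducible over ℤ (2 is not a perfect square).
n^2 + 11 is irreducible over ℤ (always positive, so no real roots).

(n^2 + 11)*(n^2 - 2)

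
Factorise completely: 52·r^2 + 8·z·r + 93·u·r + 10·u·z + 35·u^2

(7·u + 2·z + 13·r)·(5·u + 4·r)

Group: 7·u·(5·u + 4·r) + (2·z + 13·r)·(5·u + 4·r); both groups contain (5·u + 4·r).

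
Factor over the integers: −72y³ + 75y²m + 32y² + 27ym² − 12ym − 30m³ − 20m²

−(9y − 6m − 4)(y − m)(8y + 5m)

Group: y(−72y² + 3ym + 32y + 30m² + 20m) − m(−72y² + 3ym + 32y + 30m² + 20m); both groups contain (−72y² + 3ym + 32y + 30m² + 20m), so (y − m) is a factor with cofactor −72y² + 3ym + 32y + 30m² + 20m.
The cofactor groups again: −72y² + 3ym + 32y + 30m² + 20m = −8y(9y − 6m − 4) − 5m(9y − 6m − 4); both groups contain (9y − 6m − 4), giving −(8y + 5m)(9y − 6m − 4).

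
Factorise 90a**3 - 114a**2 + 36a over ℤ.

6a(3a - 2)(5a - 3)

Pull out the common factor 6a, then factor the remaining trinomial.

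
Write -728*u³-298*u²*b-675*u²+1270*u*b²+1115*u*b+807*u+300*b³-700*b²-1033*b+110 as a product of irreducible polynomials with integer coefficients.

Group: 8*u*(-91*u²-151*u*b-73*u-30*b²+67*b+110) + (-10*b+1)*(-91*u²-151*u*b-73*u-30*b²+67*b+110); both groups contain (-91*u²-151*u*b-73*u-30*b²+67*b+110), so (8*u-10*b+1) is a factor with cofactor -91*u²-151*u*b-73*u-30*b²+67*b+110.
The cofactor groups again: -91*u²-151*u*b-73*u-30*b²+67*b+110 = -13*u*(7*u+10*b+11) + (-3*b+10)*(7*u+10*b+11); both groups contain (7*u+10*b+11), giving -(13*u+3*b-10)*(7*u+10*b+11).

-(8*u-10*b+1)*(7*u+10*b+11)*(13*u+3*b-10)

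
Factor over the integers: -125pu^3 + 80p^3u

Pull out the common factor 5pu; 16p^2 - 25u^2 is a difference of squares.

5pu(4p + 5u)(4p - 5u)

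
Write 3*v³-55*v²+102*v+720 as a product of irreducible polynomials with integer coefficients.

(3*v+8)*(v-15)*(v-6)

Among the possible rational roots, v = 6 is a root, so (v-6) is a factor; dividing leaves 3*v²-37*v-120.
The remaining quadratic factors as (v-15)(3*v+8).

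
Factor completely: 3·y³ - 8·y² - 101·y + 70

(3·y - 2)·(y + 5)·(y - 7)

Trying the rational-root candidates, y = -5 is a root, so (y + 5) is a factor; dividing leaves 3·y² - 23·y + 14.
The remaining quadratic factors as (y - 7)(3·y - 2).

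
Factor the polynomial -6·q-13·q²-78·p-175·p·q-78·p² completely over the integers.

Group: -13·p·(6·p+13·q+6) - q·(6·p+13·q+6); both groups contain (6·p+13·q+6).

-(13·p+q)·(6·p+13·q+6)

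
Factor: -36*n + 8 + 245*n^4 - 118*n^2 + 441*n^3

By the rational root theorem, n = -2 is a root, so (n + 2) is a factor; dividing leaves 245*n^3 - 49*n^2 - 20*n + 4.
Then n = 1/5 is a root, so (5*n - 1) is a factor; dividing leaves 49*n^2 - 4.
The remaining quadratic factors as (7*n - 2)(7*n + 2).

(5*n - 1)*(7*n + 2)*(7*n - 2)*(n + 2)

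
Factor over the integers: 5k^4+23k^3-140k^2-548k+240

Trying the rational-root candidates, k = -6 is a root, so (k+6) divides it; the quotient is 5k^3-7k^2-98k+40.
Next, k = 5 is a root, so (k-5) divides it; the quotient is 5k^2+18k-8.
The remaining quadratic factors as (k+4)(5k-2).

(5k-2)(k+4)(k+6)(k-5)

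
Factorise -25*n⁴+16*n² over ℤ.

-n²*(5*n+4)*(5*n-4)

Every term has a factor of n²; factoring it out leaves -25*n²+16.
Recognize a difference of squares with the parts 4 and 5*n.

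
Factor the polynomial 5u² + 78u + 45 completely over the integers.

Need a pair with product 5·45 = 225 and sum 78: that's 3 and 75.
Split the middle term: 5u² + 3u + 75u + 45 = u(5u + 3) + 15(5u + 3).

(5u + 3)(u + 15)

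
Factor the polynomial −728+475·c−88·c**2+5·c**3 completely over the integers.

(5·c−13)·(c−7)·(c−8)

Testing divisors of the constant over divisors of the leading coefficient, c = 8 is a root, so (c−8) divides it; the quotient is 5·c**2−48·c+91.
The remaining quadratic factors as (5·c−13)(c−7).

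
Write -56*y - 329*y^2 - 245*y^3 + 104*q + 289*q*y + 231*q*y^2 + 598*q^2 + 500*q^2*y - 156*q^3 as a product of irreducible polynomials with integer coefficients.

Group: 2*q*(-78*q^2 - 23*q*y - 13*q + 35*y^2 + 7*y) + (-7*y - 8)*(-78*q^2 - 23*q*y - 13*q + 35*y^2 + 7*y); both groups contain (-78*q^2 - 23*q*y - 13*q + 35*y^2 + 7*y), so (2*q - 7*y - 8) is a factor with cofactor -78*q^2 - 23*q*y - 13*q + 35*y^2 + 7*y.
The cofactor groups again: -78*q^2 - 23*q*y - 13*q + 35*y^2 + 7*y = -13*q*(6*q + 5*y + 1) + 7*y*(6*q + 5*y + 1); both groups contain (6*q + 5*y + 1), giving -(13*q - 7*y)*(6*q + 5*y + 1).

-(13*q - 7*y)*(2*q - 7*y - 8)*(6*q + 5*y + 1)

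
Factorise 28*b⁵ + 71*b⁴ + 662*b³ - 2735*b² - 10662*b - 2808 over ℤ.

(4*b + 9)*(7*b + 2)*(b - 4)*(b² + 4*b + 39)

Testing divisors of the constant over divisors of the leading coefficient, b = -2/7 is a root, giving the factor (7*b + 2) and quotient 4*b⁴ + 9*b³ + 92*b² - 417*b - 1404.
Continuing, b = 4 is a root, so (b - 4) divides it; the quotient is 4*b³ + 25*b² + 192*b + 351.
Then b = -9/4 is a root, so (4*b + 9) is a factor; dividing leaves b² + 4*b + 39.
The quadratic b² + 4*b + 39 has discriminant -140 < 0 and is irreducible over ℤ.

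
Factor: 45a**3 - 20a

Pull out the common factor 5a; 9a**2 - 4 is a difference of squares.

5a(3a + 2)(3a - 2)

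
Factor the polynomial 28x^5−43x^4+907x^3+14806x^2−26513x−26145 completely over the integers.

Among the possible rational roots, x = −5/7 is a root, so (7x+5) divides it; the quotient is 4x^4−9x^3+136x^2+2018x−5229.
Continuing, x = 9/4 is a root, so (4x−9) divides it; the quotient is x^3+34x+581.
Next, x = −7 is a root, so (x+7) divides it; the quotient is x^2−7x+83.
The quadratic x^2−7x+83 has discriminant −283 < 0 and is irreducible over ℤ.

(4x−9)(7x+5)(x+7)(x^2−7x+83)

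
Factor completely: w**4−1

(w+1)*(w−1)*(w**2+1)

(w)⁴ − (1)⁴ = ((w)² − (1)²)((w)² + (1)²); the first factor splits again, the second (w**2+1) is irreducible.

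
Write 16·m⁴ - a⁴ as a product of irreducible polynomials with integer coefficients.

(2·m - a)·(2·m + a)·(4·m² + a²)

Write as (4·m²)² − (a²)², then factor 4·m² - a² once more.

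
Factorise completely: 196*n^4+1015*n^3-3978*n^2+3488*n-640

By the rational root theorem, n = 1/4 is a root, giving the factor (4*n-1) and quotient 49*n^3+266*n^2-928*n+640.
Next, n = 10/7 is a root, so (7*n-10) divides it; the quotient is 7*n^2+48*n-64.
The remaining quadratic factors as (n+8)(7*n-8).

(4*n-1)*(7*n-10)*(7*n-8)*(n+8)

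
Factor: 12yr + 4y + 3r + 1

Group as (12yr + 4y) + (3r + 1) = 4y(3r + 1) + (3r + 1).
Both groups share the factor (3r + 1).

(3r + 1)(4y + 1)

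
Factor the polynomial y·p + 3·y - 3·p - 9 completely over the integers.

Group as (y·p + 3·y) + (-3·p - 9) = y·(p + 3) - 3·(p + 3).
Both groups share the factor (p + 3).

(p + 3)·(y - 3)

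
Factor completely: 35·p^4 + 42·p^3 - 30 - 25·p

Group as (35·p^4 - 25·p) + (42·p^3 - 30) = 5·p·(7·p^3 - 5) + 6·(7·p^3 - 5).
Both groups share the factor (7·p^3 - 5).

(5·p + 6)·(7·p^3 - 5)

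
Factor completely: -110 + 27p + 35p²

(5p + 11)(7p - 10)

Need a pair with product 35·(-110) = -3850 and sum 27: that's 77 and -50.
Split the middle term: 35p² + 77p - 50p - 110 = 7p(5p + 11) - 10(5p + 11).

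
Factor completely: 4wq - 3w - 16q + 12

(4q - 3)(w - 4)

Group as (4wq - 3w) + (-16q + 12) = w(4q - 3) - 4(4q - 3).
Both groups share the factor (4q - 3).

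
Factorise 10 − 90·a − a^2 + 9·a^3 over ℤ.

(9·a − 1)·(a^2 − 10)

Group as (9·a^3 − 90·a) + (−a^2 + 10) = 9·a·(a^2 − 10) − (a^2 − 10).
Both groups share the factor (a^2 − 10).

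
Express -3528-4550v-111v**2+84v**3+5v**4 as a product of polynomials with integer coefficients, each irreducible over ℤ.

(5v+4)(v+14)(v+9)(v-7)

By the rational root theorem, v = -9 is a root, so (v+9) is a factor; dividing leaves 5v**3+39v**2-462v-392.
Then v = 7 is a root, so (v-7) is a factor; dividing leaves 5v**2+74v+56.
The remaining quadratic factors as (v+14)(5v+4).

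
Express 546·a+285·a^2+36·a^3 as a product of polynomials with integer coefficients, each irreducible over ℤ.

Pull out the common factor 3·a, then factor the remaining trinomial.

3·a·(3·a+14)·(4·a+13)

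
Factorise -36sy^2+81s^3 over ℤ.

Factor out 9s, leaving 9s^2-4y^2, which is a difference of two squares.

9s(3s+2y)(3s-2y)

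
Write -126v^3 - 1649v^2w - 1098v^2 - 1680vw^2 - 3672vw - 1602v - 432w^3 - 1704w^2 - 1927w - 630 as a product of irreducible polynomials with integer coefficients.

Group: v(-126v^2 - 137vw - 216v - 36w^2 - 121w - 90) + (12w + 7)(-126v^2 - 137vw - 216v - 36w^2 - 121w - 90); both groups contain (-126v^2 - 137vw - 216v - 36w^2 - 121w - 90), so (v + 12w + 7) is a factor with cofactor -126v^2 - 137vw - 216v - 36w^2 - 121w - 90.
The cofactor groups again: -126v^2 - 137vw - 216v - 36w^2 - 121w - 90 = -14v(9v + 4w + 9) + (-9w - 10)(9v + 4w + 9); both groups contain (9v + 4w + 9), giving -(14v + 9w + 10)(9v + 4w + 9).

-(14v + 9w + 10)(9v + 4w + 9)(v + 12w + 7)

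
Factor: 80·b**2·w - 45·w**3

5·w·(4·b + 3·w)·(4·b - 3·w)

Every term has a factor of 5·w. Then 16·b**2 - 9·w**2 = (4·b)² − (3·w)².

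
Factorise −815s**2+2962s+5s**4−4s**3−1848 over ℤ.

(5s−4)(s+14)(s−11)(s−3)

Among the possible rational roots, s = 11 is a root, so (s−11) is a factor; dividing leaves 5s**3+51s**2−254s+168.
Continuing, s = −14 is a root, so (s+14) is a factor; dividing leaves 5s**2−19s+12.
The remaining quadratic factors as (5s−4)(s−3).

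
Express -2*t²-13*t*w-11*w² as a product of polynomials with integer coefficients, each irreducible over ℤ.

Group: -t*(2*t+11*w) - w*(2*t+11*w); both groups contain (2*t+11*w).

-(2*t+11*w)*(t+w)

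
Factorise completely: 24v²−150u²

Pull out the common factor 6; 4v²−25u² is a difference of squares.

6(2v−5u)(2v+5u)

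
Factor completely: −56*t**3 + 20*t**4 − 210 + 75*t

(5*t − 14)*(4*t**3 + 15)

Group as (20*t**4 + 75*t) + (−56*t**3 − 210) = 5*t*(4*t**3 + 15) − 14*(4*t**3 + 15).
Both groups share the factor (4*t**3 + 15).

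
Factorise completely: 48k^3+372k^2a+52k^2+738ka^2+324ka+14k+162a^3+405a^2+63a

(12k+3a+7)(2k+6a+1)(2k+9a)

Group: 2k(24k^2+78ka+26k+18a^2+45a+7) + 9a(24k^2+78ka+26k+18a^2+45a+7); both groups contain (24k^2+78ka+26k+18a^2+45a+7), so (2k+9a) is a factor with cofactor 24k^2+78ka+26k+18a^2+45a+7.
The cofactor groups again: 24k^2+78ka+26k+18a^2+45a+7 = 12k(2k+6a+1) + (3a+7)(2k+6a+1); both groups contain (2k+6a+1), giving (12k+3a+7)(2k+6a+1).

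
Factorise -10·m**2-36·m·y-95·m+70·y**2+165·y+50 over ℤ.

-(10·m-14·y-5)·(m+5·y+10)

Group: -10·m·(m+5·y+10) + (14·y+5)·(m+5·y+10); both groups contain (m+5·y+10).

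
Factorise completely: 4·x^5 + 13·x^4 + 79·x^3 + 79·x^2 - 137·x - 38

(4·x + 1)·(x + 2)·(x - 1)·(x^2 + 2·x + 19)

Among the possible rational roots, x = -1/4 is a root, so (4·x + 1) is a factor; dividing leaves x^4 + 3·x^3 + 19·x^2 + 15·x - 38.
Next, x = -2 is a root, giving the factor (x + 2) and quotient x^3 + x^2 + 17·x - 19.
Then x = 1 is a root, giving the factor (x - 1) and quotient x^2 + 2·x + 19.
The quadratic x^2 + 2·x + 19 has discriminant -72 < 0 and is irreducible over ℤ.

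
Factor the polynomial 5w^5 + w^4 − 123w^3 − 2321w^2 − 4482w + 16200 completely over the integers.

(5w − 9)(w + 4)(w − 9)(w^2 + 7w + 50)

By the rational root theorem, w = −4 is a root, giving the factor (w + 4) and quotient 5w^4 − 19w^3 − 47w^2 − 2133w + 4050.
Continuing, w = 9 is a root, so (w − 9) divides it; the quotient is 5w^3 + 26w^2 + 187w − 450.
Then w = 9/5 is a root, so (5w − 9) divides it; the quotient is w^2 + 7w + 50.
The quadratic w^2 + 7w + 50 has discriminant −151 < 0 and is irreducible over ℤ.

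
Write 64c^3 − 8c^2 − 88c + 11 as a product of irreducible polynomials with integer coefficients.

Group as (64c^3 − 88c) + (−8c^2 + 11) = 8c(8c^2 − 11) − (8c^2 − 11).
Both groups share the factor (8c^2 − 11).

(8c − 1)(8c^2 − 11)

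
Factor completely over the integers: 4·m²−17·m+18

(4·m−9)·(m−2)

Need a pair with product 4·18 = 72 and sum −17: that's −9 and −8.
Split the middle term: 4·m²−9·m − 8·m+18 = m·(4·m−9) − 2·(4·m−9).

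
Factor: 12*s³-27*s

3*s*(2*s+3)*(2*s-3)

Factor out 3*s, leaving 4*s²-9, which is a difference of two squares.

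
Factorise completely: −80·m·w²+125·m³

5·m·(5·m+4·w)·(5·m−4·w)

Factor out 5·m, leaving 25·m²−16·w², which is a difference of two squares.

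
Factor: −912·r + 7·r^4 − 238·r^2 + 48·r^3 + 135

(7·r − 1)·(r + 3)·(r + 9)·(r − 5)

By the rational root theorem, r = −3 is a root, so (r + 3) divides it; the quotient is 7·r^3 + 27·r^2 − 319·r + 45.
Next, r = −9 is a root, so (r + 9) is a factor; dividing leaves 7·r^2 − 36·r + 5.
The remaining quadratic factors as (7·r − 1)(r − 5).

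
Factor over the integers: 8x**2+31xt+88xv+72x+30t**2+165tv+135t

Group: x(8x+15t) + (2t+11v+9)(8x+15t); both groups contain (8x+15t).

(8x+15t)(x+2t+11v+9)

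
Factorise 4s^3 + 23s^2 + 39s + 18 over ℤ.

(4s + 3)(s + 2)(s + 3)

Testing divisors of the constant over divisors of the leading coefficient, s = -3 is a root, giving the factor (s + 3) and quotient 4s^2 + 11s + 6.
The remaining quadratic factors as (4s + 3)(s + 2).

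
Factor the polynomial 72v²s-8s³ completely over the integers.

8s(3v-s)(3v+s)

Every term has a factor of 8s. Then 9v²-s² = (3v)² − (s)².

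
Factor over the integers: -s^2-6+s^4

(s^2+2)*(s^2-3)

Substitute u = s^2 to get a quadratic in u, then factor.
s^2-3 is irreducible over ℤ (3 is not a perfect square).
s^2+2 is irreducible over ℤ (always positive, so no real roots).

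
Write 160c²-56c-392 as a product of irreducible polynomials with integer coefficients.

8(4c-7)(5c+7)

Pull out the common factor 8, then factor the remaining trinomial.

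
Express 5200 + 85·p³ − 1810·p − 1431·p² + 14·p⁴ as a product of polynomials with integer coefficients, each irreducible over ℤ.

Among the possible rational roots, p = 8 is a root, so (p − 8) divides it; the quotient is 14·p³ + 197·p² + 145·p − 650.
Then p = −5/2 is a root, so (2·p + 5) is a factor; dividing leaves 7·p² + 81·p − 130.
The remaining quadratic factors as (7·p − 10)(p + 13).

(2·p + 5)·(7·p − 10)·(p + 13)·(p − 8)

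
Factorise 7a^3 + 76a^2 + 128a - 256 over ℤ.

Among the possible rational roots, a = 8/7 is a root, so (7a - 8) is a factor; dividing leaves a^2 + 12a + 32.
The remaining quadratic factors as (a + 8)(a + 4).

(7a - 8)(a + 4)(a + 8)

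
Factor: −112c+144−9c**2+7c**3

(7c−9)(c+4)(c−4)

Trying the rational-root candidates, c = 4 is a root, so (c−4) divides it; the quotient is 7c**2+19c−36.
The remaining quadratic factors as (7c−9)(c+4).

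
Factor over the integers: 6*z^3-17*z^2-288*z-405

(2*z+9)*(3*z+5)*(z-9)

Trying the rational-root candidates, z = 9 is a root, so (z-9) is a factor; dividing leaves 6*z^2+37*z+45.
The remaining quadratic factors as (3*z+5)(2*z+9).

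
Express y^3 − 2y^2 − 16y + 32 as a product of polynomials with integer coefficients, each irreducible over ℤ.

(y + 4)(y − 2)(y − 4)

Testing divisors of the constant over divisors of the leading coefficient, y = −4 is a root, so (y + 4) is a factor; dividing leaves y^2 − 6y + 8.
The remaining quadratic factors as (y − 4)(y − 2).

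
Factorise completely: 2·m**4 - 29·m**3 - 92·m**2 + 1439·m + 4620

(2·m + 7)·(m + 5)·(m - 11)·(m - 12)

By the rational root theorem, m = -5 is a root, so (m + 5) is a factor; dividing leaves 2·m**3 - 39·m**2 + 103·m + 924.
Next, m = 11 is a root, so (m - 11) is a factor; dividing leaves 2·m**2 - 17·m - 84.
The remaining quadratic factors as (m - 12)(2·m + 7).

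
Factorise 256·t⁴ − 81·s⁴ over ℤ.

(4·t − 3·s)·(4·t + 3·s)·(16·t² + 9·s²)

Write as (16·t²)² − (9·s²)², then factor 16·t² − 9·s² once more.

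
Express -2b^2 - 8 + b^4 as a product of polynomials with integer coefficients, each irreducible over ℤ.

Substitute u = b^2 to get a quadratic in u, then factor.
b^2 - 4 is a difference of squares.
b^2 + 2 is irreducible over ℤ (always positive, so no real roots).

(b + 2)(b - 2)(b^2 + 2)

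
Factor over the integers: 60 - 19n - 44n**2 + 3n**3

(3n + 4)(n - 1)(n - 15)

Testing divisors of the constant over divisors of the leading coefficient, n = 1 is a root, so (n - 1) is a factor; dividing leaves 3n**2 - 41n - 60.
The remaining quadratic factors as (n - 15)(3n + 4).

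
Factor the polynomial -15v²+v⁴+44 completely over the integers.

Substitute u = v² to get a quadratic in u, then factor.
v²-4 is a difference of squares.
v²-11 is irreducible over ℤ (11 is not a perfect square).

(v+2)(v-2)(v²-11)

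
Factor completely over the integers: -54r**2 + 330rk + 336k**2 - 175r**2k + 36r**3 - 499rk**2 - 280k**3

(r - 7k)(4r + 5k - 6)(9r + 8k)

Group: r(36r**2 + 77rk - 54r + 40k**2 - 48k) - 7k(36r**2 + 77rk - 54r + 40k**2 - 48k); both groups contain (36r**2 + 77rk - 54r + 40k**2 - 48k), so (r - 7k) is a factor with cofactor 36r**2 + 77rk - 54r + 40k**2 - 48k.
The cofactor groups again: 36r**2 + 77rk - 54r + 40k**2 - 48k = 9r(4r + 5k - 6) + 8k(4r + 5k - 6); both groups contain (4r + 5k - 6), giving (9r + 8k)(4r + 5k - 6).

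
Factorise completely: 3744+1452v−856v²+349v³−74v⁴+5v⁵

(5v+6)(v−6)(v−8)(v²−2v+13)

By the rational root theorem, v = 6 is a root, so (v−6) divides it; the quotient is 5v⁴−44v³+85v²−346v−624.
Next, v = 8 is a root, giving the factor (v−8) and quotient 5v³−4v²+53v+78.
Continuing, v = −6/5 is a root, so (5v+6) is a factor; dividing leaves v²−2v+13.
The quadratic v²−2v+13 has discriminant −48 < 0 and is irreducible over ℤ.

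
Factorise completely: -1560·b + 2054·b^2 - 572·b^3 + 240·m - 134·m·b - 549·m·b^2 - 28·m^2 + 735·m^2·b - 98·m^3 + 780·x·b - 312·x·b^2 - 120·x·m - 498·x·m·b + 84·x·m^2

Group: 7·m·(12·x·m - 78·x·b - 14·m^2 + 113·m·b - 24·m - 143·b^2 + 156·b) + (4·b - 10)·(12·x·m - 78·x·b - 14·m^2 + 113·m·b - 24·m - 143·b^2 + 156·b); both groups contain (12·x·m - 78·x·b - 14·m^2 + 113·m·b - 24·m - 143·b^2 + 156·b), so (7·m + 4·b - 10) is a factor with cofactor 12·x·m - 78·x·b - 14·m^2 + 113·m·b - 24·m - 143·b^2 + 156·b.
The cofactor groups again: 12·x·m - 78·x·b - 14·m^2 + 113·m·b - 24·m - 143·b^2 + 156·b = 6·x·(2·m - 13·b) + (-7·m + 11·b - 12)·(2·m - 13·b); both groups contain (2·m - 13·b), giving (6·x - 7·m + 11·b - 12)·(2·m - 13·b).

(2·m - 13·b)·(6·x - 7·m + 11·b - 12)·(7·m + 4·b - 10)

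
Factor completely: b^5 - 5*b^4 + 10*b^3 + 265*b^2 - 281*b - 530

By the rational root theorem, b = -1 is a root, so (b + 1) divides it; the quotient is b^4 - 6*b^3 + 16*b^2 + 249*b - 530.
Continuing, b = -5 is a root, giving the factor (b + 5) and quotient b^3 - 11*b^2 + 71*b - 106.
Next, b = 2 is a root, so (b - 2) divides it; the quotient is b^2 - 9*b + 53.
The quadratic b^2 - 9*b + 53 has discriminant -131 < 0 and is irreducible over ℤ.

(b + 1)*(b + 5)*(b - 2)*(b^2 - 9*b + 53)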